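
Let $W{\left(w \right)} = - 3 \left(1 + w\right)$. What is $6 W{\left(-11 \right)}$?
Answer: $180$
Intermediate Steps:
$W{\left(w \right)} = -3 - 3 w$
$6 W{\left(-11 \right)} = 6 \left(-3 - -33\right) = 6 \left(-3 + 33\right) = 6 \cdot 30 = 180$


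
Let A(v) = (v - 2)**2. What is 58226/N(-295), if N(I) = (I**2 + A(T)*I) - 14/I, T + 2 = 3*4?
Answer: 2453810/2871827 ≈ 0.85444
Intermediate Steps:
T = 10 (T = -2 + 3*4 = -2 + 12 = 10)
A(v) = (-2 + v)**2
N(I) = I**2 - 14/I + 64*I (N(I) = (I**2 + (-2 + 10)**2*I) - 14/I = (I**2 + 8**2*I) - 14/I = (I**2 + 64*I) - 14/I = I**2 - 14/I + 64*I)
58226/N(-295) = 58226/(((-14 + (-295)**2*(64 - 295))/(-295))) = 58226/((-(-14 + 87025*(-231))/295)) = 58226/((-(-14 - 20102775)/295)) = 58226/((-1/295*(-20102789))) = 58226/(20102789/295) = 58226*(295/20102789) = 2453810/2871827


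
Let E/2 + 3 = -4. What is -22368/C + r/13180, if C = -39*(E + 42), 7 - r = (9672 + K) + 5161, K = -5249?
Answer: 23696013/1199380 ≈ 19.757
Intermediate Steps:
E = -14 (E = -6 + 2*(-4) = -6 - 8 = -14)
r = -9577 (r = 7 - ((9672 - 5249) + 5161) = 7 - (4423 + 5161) = 7 - 1*9584 = 7 - 9584 = -9577)
C = -1092 (C = -39*(-14 + 42) = -39*28 = -1092)
-22368/C + r/13180 = -22368/(-1092) - 9577/13180 = -22368*(-1/1092) - 9577*1/13180 = 1864/91 - 9577/13180 = 23696013/1199380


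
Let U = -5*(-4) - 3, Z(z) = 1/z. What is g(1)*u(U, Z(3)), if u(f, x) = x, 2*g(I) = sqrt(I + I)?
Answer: sqrt(2)/6 ≈ 0.23570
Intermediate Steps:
g(I) = sqrt(2)*sqrt(I)/2 (g(I) = sqrt(I + I)/2 = sqrt(2*I)/2 = (sqrt(2)*sqrt(I))/2 = sqrt(2)*sqrt(I)/2)
U = 17 (U = 20 - 3 = 17)
g(1)*u(U, Z(3)) = (sqrt(2)*sqrt(1)/2)/3 = ((1/2)*sqrt(2)*1)*(1/3) = (sqrt(2)/2)*(1/3) = sqrt(2)/6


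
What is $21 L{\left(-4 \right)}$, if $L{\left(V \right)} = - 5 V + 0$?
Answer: $420$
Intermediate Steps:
$L{\left(V \right)} = - 5 V$
$21 L{\left(-4 \right)} = 21 \left(\left(-5\right) \left(-4\right)\right) = 21 \cdot 20 = 420$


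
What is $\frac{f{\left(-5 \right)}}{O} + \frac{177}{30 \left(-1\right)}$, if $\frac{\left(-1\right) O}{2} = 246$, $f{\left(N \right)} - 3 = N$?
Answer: $- \frac{3626}{615} \approx -5.8959$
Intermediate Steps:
$f{\left(N \right)} = 3 + N$
$O = -492$ ($O = \left(-2\right) 246 = -492$)
$\frac{f{\left(-5 \right)}}{O} + \frac{177}{30 \left(-1\right)} = \frac{3 - 5}{-492} + \frac{177}{30 \left(-1\right)} = \left(-2\right) \left(- \frac{1}{492}\right) + \frac{177}{-30} = \frac{1}{246} + 177 \left(- \frac{1}{30}\right) = \frac{1}{246} - \frac{59}{10} = - \frac{3626}{615}$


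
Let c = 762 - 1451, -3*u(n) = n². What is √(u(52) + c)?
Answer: I*√14313/3 ≈ 39.879*I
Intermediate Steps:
u(n) = -n²/3
c = -689
√(u(52) + c) = √(-⅓*52² - 689) = √(-⅓*2704 - 689) = √(-2704/3 - 689) = √(-4771/3) = I*√14313/3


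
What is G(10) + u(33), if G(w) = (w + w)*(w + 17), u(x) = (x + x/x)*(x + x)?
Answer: 2784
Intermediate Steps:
u(x) = 2*x*(1 + x) (u(x) = (x + 1)*(2*x) = (1 + x)*(2*x) = 2*x*(1 + x))
G(w) = 2*w*(17 + w) (G(w) = (2*w)*(17 + w) = 2*w*(17 + w))
G(10) + u(33) = 2*10*(17 + 10) + 2*33*(1 + 33) = 2*10*27 + 2*33*34 = 540 + 2244 = 2784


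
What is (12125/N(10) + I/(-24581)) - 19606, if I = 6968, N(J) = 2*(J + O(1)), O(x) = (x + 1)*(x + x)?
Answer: -13196332887/688268 ≈ -19173.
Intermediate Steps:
O(x) = 2*x*(1 + x) (O(x) = (1 + x)*(2*x) = 2*x*(1 + x))
N(J) = 8 + 2*J (N(J) = 2*(J + 2*1*(1 + 1)) = 2*(J + 2*1*2) = 2*(J + 4) = 2*(4 + J) = 8 + 2*J)
(12125/N(10) + I/(-24581)) - 19606 = (12125/(8 + 2*10) + 6968/(-24581)) - 19606 = (12125/(8 + 20) + 6968*(-1/24581)) - 19606 = (12125/28 - 6968/24581) - 19606 = 297849521/688268 - 19606 = -13196332887/688268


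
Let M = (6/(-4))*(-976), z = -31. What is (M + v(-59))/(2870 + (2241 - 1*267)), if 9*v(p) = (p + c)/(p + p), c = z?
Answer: 86381/285796 ≈ 0.30225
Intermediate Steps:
c = -31
M = 1464 (M = (6*(-1/4))*(-976) = -3/2*(-976) = 1464)
v(p) = (-31 + p)/(18*p) (v(p) = ((p - 31)/(p + p))/9 = ((-31 + p)/((2*p)))/9 = ((-31 + p)*(1/(2*p)))/9 = ((-31 + p)/(2*p))/9 = (-31 + p)/(18*p))
(M + v(-59))/(2870 + (2241 - 1*267)) = (1464 + (1/18)*(-31 - 59)/(-59))/(2870 + (2241 - 1*267)) = (1464 + (1/18)*(-1/59)*(-90))/(2870 + (2241 - 267)) = (1464 + 5/59)/(2870 + 1974) = (86381/59)/4844 = (86381/59)*(1/4844) = 86381/285796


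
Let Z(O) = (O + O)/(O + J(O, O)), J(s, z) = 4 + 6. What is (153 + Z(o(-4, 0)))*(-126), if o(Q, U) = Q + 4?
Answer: -19278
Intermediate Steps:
o(Q, U) = 4 + Q
J(s, z) = 10
Z(O) = 2*O/(10 + O) (Z(O) = (O + O)/(O + 10) = (2*O)/(10 + O) = 2*O/(10 + O))
(153 + Z(o(-4, 0)))*(-126) = (153 + 2*(4 - 4)/(10 + (4 - 4)))*(-126) = (153 + 2*0/(10 + 0))*(-126) = (153 + 2*0/10)*(-126) = (153 + 2*0*(1/10))*(-126) = (153 + 0)*(-126) = 153*(-126) = -19278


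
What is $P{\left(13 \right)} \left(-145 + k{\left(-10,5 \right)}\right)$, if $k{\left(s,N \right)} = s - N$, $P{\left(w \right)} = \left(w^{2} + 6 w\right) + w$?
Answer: $-41600$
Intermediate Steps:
$P{\left(w \right)} = w^{2} + 7 w$
$P{\left(13 \right)} \left(-145 + k{\left(-10,5 \right)}\right) = 13 \left(7 + 13\right) \left(-145 - 15\right) = 13 \cdot 20 \left(-145 - 15\right) = 260 \left(-145 - 15\right) = 260 \left(-160\right) = -41600$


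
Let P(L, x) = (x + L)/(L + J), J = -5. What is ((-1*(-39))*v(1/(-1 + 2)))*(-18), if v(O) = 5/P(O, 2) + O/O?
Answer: 3978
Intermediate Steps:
P(L, x) = (L + x)/(-5 + L) (P(L, x) = (x + L)/(L - 5) = (L + x)/(-5 + L))
v(O) = 1 + 5*(-5 + O)/(2 + O) (v(O) = 5/(((O + 2)/(-5 + O))) + O/O = 5/(((2 + O)/(-5 + O))) + 1 = 5*((-5 + O)/(2 + O)) + 1 = 5*(-5 + O)/(2 + O) + 1 = 1 + 5*(-5 + O)/(2 + O))
((-1*(-39))*v(1/(-1 + 2)))*(-18) = ((-1*(-39))*((-23 + 6/(-1 + 2))/(2 + 1/(-1 + 2))))*(-18) = (39*((-23 + 6/1)/(2 + 1/1)))*(-18) = (39*((-23 + 6*1)/(2 + 1)))*(-18) = (39*((-23 + 6)/3))*(-18) = (39*((1/3)*(-17)))*(-18) = (39*(-17/3))*(-18) = -221*(-18) = 3978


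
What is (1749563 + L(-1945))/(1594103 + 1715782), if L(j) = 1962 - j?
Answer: 38966/73553 ≈ 0.52977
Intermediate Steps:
(1749563 + L(-1945))/(1594103 + 1715782) = (1749563 + (1962 - 1*(-1945)))/(1594103 + 1715782) = (1749563 + (1962 + 1945))/3309885 = (1749563 + 3907)*(1/3309885) = 1753470*(1/3309885) = 38966/73553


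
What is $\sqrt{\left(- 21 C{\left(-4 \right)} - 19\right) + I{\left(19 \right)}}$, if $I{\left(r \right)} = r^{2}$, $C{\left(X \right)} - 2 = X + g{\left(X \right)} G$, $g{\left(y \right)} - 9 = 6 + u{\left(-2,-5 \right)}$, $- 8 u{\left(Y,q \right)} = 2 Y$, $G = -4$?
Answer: $\sqrt{1686} \approx 41.061$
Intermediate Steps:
$u{\left(Y,q \right)} = - \frac{Y}{4}$ ($u{\left(Y,q \right)} = - \frac{2 Y}{8} = - \frac{Y}{4}$)
$g{\left(y \right)} = \frac{31}{2}$ ($g{\left(y \right)} = 9 + \left(6 - - \frac{1}{2}\right) = 9 + \left(6 + \frac{1}{2}\right) = 9 + \frac{13}{2} = \frac{31}{2}$)
$C{\left(X \right)} = -60 + X$ ($C{\left(X \right)} = 2 + \left(X + \frac{31}{2} \left(-4\right)\right) = 2 + \left(X - 62\right) = 2 + \left(-62 + X\right) = -60 + X$)
$\sqrt{\left(- 21 C{\left(-4 \right)} - 19\right) + I{\left(19 \right)}} = \sqrt{\left(- 21 \left(-60 - 4\right) - 19\right) + 19^{2}} = \sqrt{\left(\left(-21\right) \left(-64\right) - 19\right) + 361} = \sqrt{\left(1344 - 19\right) + 361} = \sqrt{1325 + 361} = \sqrt{1686}$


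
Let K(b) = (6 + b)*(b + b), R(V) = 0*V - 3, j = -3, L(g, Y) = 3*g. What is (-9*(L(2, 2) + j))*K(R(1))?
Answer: 486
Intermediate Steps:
R(V) = -3 (R(V) = 0 - 3 = -3)
K(b) = 2*b*(6 + b) (K(b) = (6 + b)*(2*b) = 2*b*(6 + b))
(-9*(L(2, 2) + j))*K(R(1)) = (-9*(3*2 - 3))*(2*(-3)*(6 - 3)) = (-9*(6 - 3))*(2*(-3)*3) = -9*3*(-18) = -27*(-18) = 486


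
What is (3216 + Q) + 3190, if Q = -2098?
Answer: 4308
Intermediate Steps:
(3216 + Q) + 3190 = (3216 - 2098) + 3190 = 1118 + 3190 = 4308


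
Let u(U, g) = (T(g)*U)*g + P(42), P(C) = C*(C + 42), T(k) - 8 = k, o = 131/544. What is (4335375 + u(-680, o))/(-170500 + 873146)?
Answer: 1348359509/218422528 ≈ 6.1732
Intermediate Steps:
o = 131/544 (o = 131*(1/544) = 131/544 ≈ 0.24081)
T(k) = 8 + k
P(C) = C*(42 + C)
u(U, g) = 3528 + U*g*(8 + g) (u(U, g) = ((8 + g)*U)*g + 42*(42 + 42) = (U*(8 + g))*g + 42*84 = U*g*(8 + g) + 3528 = 3528 + U*g*(8 + g))
(4335375 + u(-680, o))/(-170500 + 873146) = (4335375 + (3528 - 680*131/544*(8 + 131/544)))/(-170500 + 873146) = (4335375 + (3528 - 680*131/544*4483/544))/702646 = (4335375 + (3528 - 2936365/2176))*(1/702646) = (4335375 + 4740563/2176)*(1/702646) = (9438516563/2176)*(1/702646) = 1348359509/218422528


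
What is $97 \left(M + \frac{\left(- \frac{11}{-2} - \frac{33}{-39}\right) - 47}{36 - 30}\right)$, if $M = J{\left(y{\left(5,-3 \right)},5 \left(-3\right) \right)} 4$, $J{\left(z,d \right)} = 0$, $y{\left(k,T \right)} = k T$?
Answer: $- \frac{102529}{156} \approx -657.24$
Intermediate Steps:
$y{\left(k,T \right)} = T k$
$M = 0$ ($M = 0 \cdot 4 = 0$)
$97 \left(M + \frac{\left(- \frac{11}{-2} - \frac{33}{-39}\right) - 47}{36 - 30}\right) = 97 \left(0 + \frac{\left(- \frac{11}{-2} - \frac{33}{-39}\right) - 47}{36 - 30}\right) = 97 \left(0 + \frac{\left(\left(-11\right) \left(- \frac{1}{2}\right) - - \frac{11}{13}\right) - 47}{6}\right) = 97 \left(0 + \left(\left(\frac{11}{2} + \frac{11}{13}\right) - 47\right) \frac{1}{6}\right) = 97 \left(0 + \left(\frac{165}{26} - 47\right) \frac{1}{6}\right) = 97 \left(0 - \frac{1057}{156}\right) = 97 \left(- \frac{1057}{156}\right) = - \frac{102529}{156}$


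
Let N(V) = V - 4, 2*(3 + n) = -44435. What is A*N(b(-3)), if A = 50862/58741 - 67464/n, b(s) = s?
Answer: -71303146530/2610508781 ≈ -27.314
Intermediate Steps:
n = -44441/2 (n = -3 + (½)*(-44435) = -3 - 44435/2 = -44441/2 ≈ -22221.)
N(V) = -4 + V
A = 10186163790/2610508781 (A = 50862/58741 - 67464/(-44441/2) = 50862*(1/58741) - 67464*(-2/44441) = 50862/58741 + 134928/44441 = 10186163790/2610508781 ≈ 3.9020)
A*N(b(-3)) = 10186163790*(-4 - 3)/2610508781 = (10186163790/2610508781)*(-7) = -71303146530/2610508781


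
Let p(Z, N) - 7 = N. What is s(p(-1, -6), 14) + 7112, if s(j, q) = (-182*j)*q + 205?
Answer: 4769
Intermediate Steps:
p(Z, N) = 7 + N
s(j, q) = 205 - 182*j*q (s(j, q) = -182*j*q + 205 = 205 - 182*j*q)
s(p(-1, -6), 14) + 7112 = (205 - 182*(7 - 6)*14) + 7112 = (205 - 182*1*14) + 7112 = (205 - 2548) + 7112 = -2343 + 7112 = 4769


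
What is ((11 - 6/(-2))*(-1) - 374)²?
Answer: 150544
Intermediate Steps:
((11 - 6/(-2))*(-1) - 374)² = ((11 - 6*(-½))*(-1) - 374)² = ((11 + 3)*(-1) - 374)² = (14*(-1) - 374)² = (-14 - 374)² = (-388)² = 150544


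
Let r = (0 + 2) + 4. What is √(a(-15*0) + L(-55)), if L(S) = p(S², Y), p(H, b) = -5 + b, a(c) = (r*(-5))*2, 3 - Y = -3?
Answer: I*√59 ≈ 7.6811*I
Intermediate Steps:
Y = 6 (Y = 3 - 1*(-3) = 3 + 3 = 6)
r = 6 (r = 2 + 4 = 6)
a(c) = -60 (a(c) = (6*(-5))*2 = -30*2 = -60)
L(S) = 1 (L(S) = -5 + 6 = 1)
√(a(-15*0) + L(-55)) = √(-60 + 1) = √(-59) = I*√59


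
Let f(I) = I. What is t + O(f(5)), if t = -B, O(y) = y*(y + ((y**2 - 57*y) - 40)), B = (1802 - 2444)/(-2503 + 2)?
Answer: -3689617/2501 ≈ -1475.3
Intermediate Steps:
B = 642/2501 (B = -642/(-2501) = -642*(-1/2501) = 642/2501 ≈ 0.25670)
O(y) = y*(-40 + y**2 - 56*y) (O(y) = y*(y + (-40 + y**2 - 57*y)) = y*(-40 + y**2 - 56*y))
t = -642/2501 (t = -1*642/2501 = -642/2501 ≈ -0.25670)
t + O(f(5)) = -642/2501 + 5*(-40 + 5**2 - 56*5) = -642/2501 + 5*(-40 + 25 - 280) = -642/2501 + 5*(-295) = -642/2501 - 1475 = -3689617/2501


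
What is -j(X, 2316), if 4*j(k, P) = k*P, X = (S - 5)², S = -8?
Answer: -97851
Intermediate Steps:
X = 169 (X = (-8 - 5)² = (-13)² = 169)
j(k, P) = P*k/4 (j(k, P) = (k*P)/4 = (P*k)/4 = P*k/4)
-j(X, 2316) = -2316*169/4 = -1*97851 = -97851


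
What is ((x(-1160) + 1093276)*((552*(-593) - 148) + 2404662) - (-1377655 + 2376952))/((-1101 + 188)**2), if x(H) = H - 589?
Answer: 2267294871509/833569 ≈ 2.7200e+6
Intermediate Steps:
x(H) = -589 + H
((x(-1160) + 1093276)*((552*(-593) - 148) + 2404662) - (-1377655 + 2376952))/((-1101 + 188)**2) = (((-589 - 1160) + 1093276)*((552*(-593) - 148) + 2404662) - (-1377655 + 2376952))/((-1101 + 188)**2) = ((-1749 + 1093276)*((-327336 - 148) + 2404662) - 1*999297)/((-913)**2) = (1091527*(-327484 + 2404662) - 999297)/833569 = (1091527*2077178 - 999297)*(1/833569) = (2267295870806 - 999297)*(1/833569) = 2267294871509*(1/833569) = 2267294871509/833569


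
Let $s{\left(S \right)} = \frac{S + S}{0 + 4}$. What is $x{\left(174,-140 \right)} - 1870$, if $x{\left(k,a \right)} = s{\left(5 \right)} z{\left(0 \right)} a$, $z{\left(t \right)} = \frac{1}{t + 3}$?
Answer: $- \frac{5960}{3} \approx -1986.7$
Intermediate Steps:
$z{\left(t \right)} = \frac{1}{3 + t}$
$s{\left(S \right)} = \frac{S}{2}$ ($s{\left(S \right)} = \frac{2 S}{4} = 2 S \frac{1}{4} = \frac{S}{2}$)
$x{\left(k,a \right)} = \frac{5 a}{6}$ ($x{\left(k,a \right)} = \frac{\frac{1}{2} \cdot 5}{3 + 0} a = \frac{5}{2 \cdot 3} a = \frac{5}{2} \cdot \frac{1}{3} a = \frac{5 a}{6}$)
$x{\left(174,-140 \right)} - 1870 = \frac{5}{6} \left(-140\right) - 1870 = - \frac{350}{3} - 1870 = - \frac{5960}{3}$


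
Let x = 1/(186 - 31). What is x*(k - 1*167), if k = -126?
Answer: -293/155 ≈ -1.8903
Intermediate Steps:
x = 1/155 ≈ 0.0064516
x*(k - 1*167) = (-126 - 1*167)/155 = (-126 - 167)/155 = (1/155)*(-293) = -293/155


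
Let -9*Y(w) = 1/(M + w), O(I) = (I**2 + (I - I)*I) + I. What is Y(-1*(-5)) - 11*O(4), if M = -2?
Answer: -5941/27 ≈ -220.04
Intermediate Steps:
O(I) = I + I**2 (O(I) = (I**2 + 0*I) + I = (I**2 + 0) + I = I**2 + I = I + I**2)
Y(w) = -1/(9*(-2 + w))
Y(-1*(-5)) - 11*O(4) = -1/(-18 + 9*(-1*(-5))) - 44*(1 + 4) = -1/(-18 + 9*5) - 44*5 = -1/(-18 + 45) - 11*20 = -1/27 - 220 = -5941/27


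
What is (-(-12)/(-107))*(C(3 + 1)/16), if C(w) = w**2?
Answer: -12/107 ≈ -0.11215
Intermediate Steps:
(-(-12)/(-107))*(C(3 + 1)/16) = (-(-12)/(-107))*((3 + 1)**2/16) = (-(-12)*(-1)/107)*(4**2*(1/16)) = (-1*12/107)*(16*(1/16)) = -12/107*1 = -12/107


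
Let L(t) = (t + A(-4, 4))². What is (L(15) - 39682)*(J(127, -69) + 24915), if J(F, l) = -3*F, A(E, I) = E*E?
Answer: -949981014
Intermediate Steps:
A(E, I) = E²
L(t) = (16 + t)² (L(t) = (t + (-4)²)² = (t + 16)² = (16 + t)²)
(L(15) - 39682)*(J(127, -69) + 24915) = ((16 + 15)² - 39682)*(-3*127 + 24915) = (31² - 39682)*(-381 + 24915) = (961 - 39682)*24534 = -38721*24534 = -949981014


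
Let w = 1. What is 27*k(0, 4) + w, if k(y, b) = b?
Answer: 109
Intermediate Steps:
27*k(0, 4) + w = 27*4 + 1 = 108 + 1 = 109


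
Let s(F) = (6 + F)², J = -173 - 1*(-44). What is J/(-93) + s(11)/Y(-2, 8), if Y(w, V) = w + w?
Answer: -8787/124 ≈ -70.863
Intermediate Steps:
Y(w, V) = 2*w
J = -129 (J = -173 + 44 = -129)
J/(-93) + s(11)/Y(-2, 8) = -129/(-93) + (6 + 11)²/((2*(-2))) = -129*(-1/93) + 17²/(-4) = 43/31 + 289*(-¼) = 43/31 - 289/4 = -8787/124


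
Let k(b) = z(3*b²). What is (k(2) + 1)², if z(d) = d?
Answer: 169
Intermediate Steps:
k(b) = 3*b²
(k(2) + 1)² = (3*2² + 1)² = (3*4 + 1)² = (12 + 1)² = 13² = 169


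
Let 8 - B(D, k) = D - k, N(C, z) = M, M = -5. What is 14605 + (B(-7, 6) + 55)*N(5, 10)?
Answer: 14225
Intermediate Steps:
N(C, z) = -5
B(D, k) = 8 + k - D (B(D, k) = 8 - (D - k) = 8 + (k - D) = 8 + k - D)
14605 + (B(-7, 6) + 55)*N(5, 10) = 14605 + ((8 + 6 - 1*(-7)) + 55)*(-5) = 14605 + ((8 + 6 + 7) + 55)*(-5) = 14605 + (21 + 55)*(-5) = 14605 + 76*(-5) = 14605 - 380 = 14225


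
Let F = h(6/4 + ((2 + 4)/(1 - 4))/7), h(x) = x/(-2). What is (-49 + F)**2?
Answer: 1929321/784 ≈ 2460.9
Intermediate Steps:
h(x) = -x/2 (h(x) = x*(-1/2) = -x/2)
F = -17/28 (F = -(6/4 + ((2 + 4)/(1 - 4))/7)/2 = -(6*(1/4) + (6/(-3))*(1/7))/2 = -(3/2 + (6*(-1/3))*(1/7))/2 = -(3/2 - 2*1/7)/2 = -(3/2 - 2/7)/2 = -1/2*17/14 = -17/28 ≈ -0.60714)
(-49 + F)**2 = (-49 - 17/28)**2 = (-1389/28)**2 = 1929321/784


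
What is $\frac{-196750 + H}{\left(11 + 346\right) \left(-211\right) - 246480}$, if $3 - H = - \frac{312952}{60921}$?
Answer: $\frac{11985711035}{19604804247} \approx 0.61137$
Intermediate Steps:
$H = \frac{495715}{60921}$ ($H = 3 - - \frac{312952}{60921} = 3 + \frac{312952}{60921} = \frac{495715}{60921} \approx 8.137$)
$\frac{-196750 + H}{\left(11 + 346\right) \left(-211\right) - 246480} = \frac{-196750 + \frac{495715}{60921}}{\left(11 + 346\right) \left(-211\right) - 246480} = - \frac{11985711035}{60921 \left(357 \left(-211\right) - 246480\right)} = - \frac{11985711035}{60921 \left(-75327 - 246480\right)} = - \frac{11985711035}{60921 \left(-321807\right)} = \left(- \frac{11985711035}{60921}\right) \left(- \frac{1}{321807}\right) = \frac{11985711035}{19604804247}$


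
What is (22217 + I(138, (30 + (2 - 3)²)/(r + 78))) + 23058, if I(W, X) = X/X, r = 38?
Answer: 45276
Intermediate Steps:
I(W, X) = 1
(22217 + I(138, (30 + (2 - 3)²)/(r + 78))) + 23058 = (22217 + 1) + 23058 = 22218 + 23058 = 45276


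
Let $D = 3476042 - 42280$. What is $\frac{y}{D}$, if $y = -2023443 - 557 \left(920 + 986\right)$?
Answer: $- \frac{3085085}{3433762} \approx -0.89846$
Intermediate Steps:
$y = -3085085$ ($y = -2023443 - 557 \cdot 1906 = -2023443 - 1061642 = -3085085$)
$D = 3433762$ ($D = 3476042 - 42280 = 3433762$)
$\frac{y}{D} = - \frac{3085085}{3433762}$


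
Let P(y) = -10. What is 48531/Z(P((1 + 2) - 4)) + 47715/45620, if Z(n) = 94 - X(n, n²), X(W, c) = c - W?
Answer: -110661039/36496 ≈ -3032.1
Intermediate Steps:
Z(n) = 94 + n - n² (Z(n) = 94 - (n² - n) = 94 + (n - n²) = 94 + n - n²)
48531/Z(P((1 + 2) - 4)) + 47715/45620 = 48531/(94 - 10 - 1*(-10)²) + 47715/45620 = 48531/(94 - 10 - 1*100) + 47715*(1/45620) = 48531/(94 - 10 - 100) + 9543/9124 = 48531/(-16) + 9543/9124 = 48531*(-1/16) + 9543/9124 = -48531/16 + 9543/9124 = -110661039/36496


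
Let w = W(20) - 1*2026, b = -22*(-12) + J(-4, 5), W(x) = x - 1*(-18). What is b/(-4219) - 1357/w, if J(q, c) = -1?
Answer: 5202339/8387372 ≈ 0.62026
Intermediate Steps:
W(x) = 18 + x (W(x) = x + 18 = 18 + x)
b = 263 (b = -22*(-12) - 1 = 264 - 1 = 263)
w = -1988 (w = (18 + 20) - 1*2026 = 38 - 2026 = -1988)
b/(-4219) - 1357/w = 263/(-4219) - 1357/(-1988) = 263*(-1/4219) - 1357*(-1/1988) = -263/4219 + 1357/1988 = 5202339/8387372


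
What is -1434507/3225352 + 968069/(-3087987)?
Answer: -7552102252697/9959845046424 ≈ -0.75826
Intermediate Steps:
-1434507/3225352 + 968069/(-3087987) = -1434507*1/3225352 + 968069*(-1/3087987) = -1434507/3225352 - 968069/3087987 = -7552102252697/9959845046424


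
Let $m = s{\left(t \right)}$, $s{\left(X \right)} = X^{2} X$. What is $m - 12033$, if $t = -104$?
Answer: $-1136897$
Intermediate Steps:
$s{\left(X \right)} = X^{3}$
$m = -1124864$ ($m = \left(-104\right)^{3} = -1124864$)
$m - 12033 = -1124864 - 12033 = -1136897$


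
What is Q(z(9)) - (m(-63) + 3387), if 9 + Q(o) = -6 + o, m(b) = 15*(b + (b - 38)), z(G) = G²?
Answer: -861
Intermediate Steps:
m(b) = -570 + 30*b (m(b) = 15*(b + (-38 + b)) = 15*(-38 + 2*b) = -570 + 30*b)
Q(o) = -15 + o (Q(o) = -9 + (-6 + o) = -15 + o)
Q(z(9)) - (m(-63) + 3387) = (-15 + 9²) - ((-570 + 30*(-63)) + 3387) = (-15 + 81) - ((-570 - 1890) + 3387) = 66 - (-2460 + 3387) = 66 - 1*927 = 66 - 927 = -861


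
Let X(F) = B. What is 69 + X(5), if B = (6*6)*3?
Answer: 177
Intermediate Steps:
B = 108 (B = 36*3 = 108)
X(F) = 108
69 + X(5) = 69 + 108 = 177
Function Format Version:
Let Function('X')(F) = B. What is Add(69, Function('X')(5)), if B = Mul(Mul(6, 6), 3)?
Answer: 177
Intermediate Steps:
B = 108 (B = Mul(36, 3) = 108)
Function('X')(F) = 108
Add(69, Function('X')(5)) = Add(69, 108) = 177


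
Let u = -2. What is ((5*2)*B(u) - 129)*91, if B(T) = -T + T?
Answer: -11739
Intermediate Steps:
B(T) = 0
((5*2)*B(u) - 129)*91 = ((5*2)*0 - 129)*91 = (10*0 - 129)*91 = (0 - 129)*91 = -129*91 = -11739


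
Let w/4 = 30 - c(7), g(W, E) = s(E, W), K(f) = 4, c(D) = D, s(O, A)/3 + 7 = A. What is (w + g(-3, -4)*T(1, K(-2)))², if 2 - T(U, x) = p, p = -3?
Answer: 3364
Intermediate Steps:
s(O, A) = -21 + 3*A
g(W, E) = -21 + 3*W
T(U, x) = 5 (T(U, x) = 2 - 1*(-3) = 2 + 3 = 5)
w = 92 (w = 4*(30 - 1*7) = 4*(30 - 7) = 4*23 = 92)
(w + g(-3, -4)*T(1, K(-2)))² = (92 + (-21 + 3*(-3))*5)² = (92 + (-21 - 9)*5)² = (92 - 30*5)² = (92 - 150)² = (-58)² = 3364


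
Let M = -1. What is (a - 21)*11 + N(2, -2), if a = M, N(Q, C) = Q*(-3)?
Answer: -248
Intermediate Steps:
N(Q, C) = -3*Q
a = -1
(a - 21)*11 + N(2, -2) = (-1 - 21)*11 - 3*2 = -22*11 - 6 = -242 - 6 = -248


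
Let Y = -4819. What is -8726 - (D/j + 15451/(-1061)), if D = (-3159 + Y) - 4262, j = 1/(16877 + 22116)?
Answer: 506378810685/1061 ≈ 4.7727e+8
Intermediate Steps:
j = 1/38993 ≈ 2.5646e-5
D = -12240 (D = (-3159 - 4819) - 4262 = -7978 - 4262 = -12240)
-8726 - (D/j + 15451/(-1061)) = -8726 - (-12240/1/38993 + 15451/(-1061)) = -8726 - (-12240*38993 + 15451*(-1/1061)) = -8726 - (-477274320 - 15451/1061) = -8726 - 1*(-506388068971/1061) = -8726 + 506388068971/1061 = 506378810685/1061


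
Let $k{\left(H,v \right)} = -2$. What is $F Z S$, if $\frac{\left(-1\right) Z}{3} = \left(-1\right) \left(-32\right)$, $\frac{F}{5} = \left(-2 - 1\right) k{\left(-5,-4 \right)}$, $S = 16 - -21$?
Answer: $-106560$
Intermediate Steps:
$S = 37$ ($S = 16 + 21 = 37$)
$F = 30$ ($F = 5 \left(-2 - 1\right) \left(-2\right) = 5 \left(\left(-3\right) \left(-2\right)\right) = 5 \cdot 6 = 30$)
$Z = -96$ ($Z = - 3 \left(\left(-1\right) \left(-32\right)\right) = \left(-3\right) 32 = -96$)
$F Z S = 30 \left(-96\right) 37 = \left(-2880\right) 37 = -106560$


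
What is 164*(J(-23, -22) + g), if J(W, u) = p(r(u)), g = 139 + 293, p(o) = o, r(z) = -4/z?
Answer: 779656/11 ≈ 70878.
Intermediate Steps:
g = 432
J(W, u) = -4/u
164*(J(-23, -22) + g) = 164*(-4/(-22) + 432) = 164*(-4*(-1/22) + 432) = 164*(2/11 + 432) = 164*(4754/11) = 779656/11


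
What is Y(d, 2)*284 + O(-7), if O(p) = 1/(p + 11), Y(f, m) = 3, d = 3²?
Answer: 3409/4 ≈ 852.25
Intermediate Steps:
d = 9
O(p) = 1/(11 + p)
Y(d, 2)*284 + O(-7) = 3*284 + 1/(11 - 7) = 852 + 1/4 = 852 + ¼ = 3409/4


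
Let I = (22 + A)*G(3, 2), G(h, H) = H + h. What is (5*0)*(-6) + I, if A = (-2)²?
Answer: 130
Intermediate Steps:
A = 4
I = 130 (I = (22 + 4)*(2 + 3) = 26*5 = 130)
(5*0)*(-6) + I = (5*0)*(-6) + 130 = 0*(-6) + 130 = 0 + 130 = 130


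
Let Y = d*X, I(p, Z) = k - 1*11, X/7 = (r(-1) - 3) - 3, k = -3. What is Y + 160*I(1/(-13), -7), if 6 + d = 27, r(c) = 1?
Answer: -2975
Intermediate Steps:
X = -35 (X = 7*((1 - 3) - 3) = 7*(-2 - 3) = 7*(-5) = -35)
d = 21 (d = -6 + 27 = 21)
I(p, Z) = -14 (I(p, Z) = -3 - 1*11 = -3 - 11 = -14)
Y = -735 (Y = 21*(-35) = -735)
Y + 160*I(1/(-13), -7) = -735 + 160*(-14) = -735 - 2240 = -2975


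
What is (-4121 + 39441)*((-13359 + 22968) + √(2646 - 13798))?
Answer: 339389880 + 141280*I*√697 ≈ 3.3939e+8 + 3.7299e+6*I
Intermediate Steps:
(-4121 + 39441)*((-13359 + 22968) + √(2646 - 13798)) = 35320*(9609 + √(-11152)) = 35320*(9609 + 4*I*√697) = 339389880 + 141280*I*√697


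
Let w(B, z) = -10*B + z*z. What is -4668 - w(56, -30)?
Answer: -5008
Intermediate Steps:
w(B, z) = z² - 10*B (w(B, z) = -10*B + z² = z² - 10*B)
-4668 - w(56, -30) = -4668 - ((-30)² - 10*56) = -4668 - (900 - 560) = -4668 - 1*340 = -4668 - 340 = -5008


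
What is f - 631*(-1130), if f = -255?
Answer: 712775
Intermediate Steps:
f - 631*(-1130) = -255 - 631*(-1130) = -255 + 713030 = 712775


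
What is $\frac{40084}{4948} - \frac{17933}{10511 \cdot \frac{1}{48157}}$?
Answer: $- \frac{1068167227266}{13002107} \approx -82153.0$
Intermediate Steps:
$\frac{40084}{4948} - \frac{17933}{10511 \cdot \frac{1}{48157}} = 40084 \cdot \frac{1}{4948} - \frac{17933}{10511 \cdot \frac{1}{48157}} = \frac{10021}{1237} - \frac{17933}{\frac{10511}{48157}} = \frac{10021}{1237} - \frac{863599481}{10511} = - \frac{1068167227266}{13002107}$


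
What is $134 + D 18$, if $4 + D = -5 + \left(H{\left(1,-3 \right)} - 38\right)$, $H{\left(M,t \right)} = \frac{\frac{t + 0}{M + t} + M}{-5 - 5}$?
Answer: $- \frac{1433}{2} \approx -716.5$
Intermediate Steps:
$H{\left(M,t \right)} = - \frac{M}{10} - \frac{t}{10 \left(M + t\right)}$ ($H{\left(M,t \right)} = \frac{\frac{t}{M + t} + M}{-10} = \left(M + \frac{t}{M + t}\right) \left(- \frac{1}{10}\right) = - \frac{M}{10} - \frac{t}{10 \left(M + t\right)}$)
$D = - \frac{189}{4}$ ($D = -4 - \left(43 - \frac{\left(-1\right) \left(-3\right) - 1^{2} - 1 \left(-3\right)}{10 \left(1 - 3\right)}\right) = -4 - \left(43 - \frac{3 - 1 + 3}{10 \left(-2\right)}\right) = -4 - \left(43 + \frac{3 - 1 + 3}{20}\right) = -4 - \left(43 + \frac{1}{4}\right) = -4 - \frac{173}{4} = - \frac{189}{4} \approx -47.25$)
$134 + D 18 = 134 - \frac{1701}{2} = - \frac{1433}{2}$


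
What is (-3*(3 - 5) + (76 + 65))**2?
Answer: 21609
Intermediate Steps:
(-3*(3 - 5) + (76 + 65))**2 = (-3*(-2) + 141)**2 = (6 + 141)**2 = 147**2 = 21609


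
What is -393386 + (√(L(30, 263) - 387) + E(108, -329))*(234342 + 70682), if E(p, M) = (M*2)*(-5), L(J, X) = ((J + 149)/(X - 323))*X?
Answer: 1003135574 + 152512*I*√1054455/15 ≈ 1.0031e+9 + 1.0441e+7*I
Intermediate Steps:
L(J, X) = X*(149 + J)/(-323 + X) (L(J, X) = ((149 + J)/(-323 + X))*X = X*(149 + J)/(-323 + X))
E(p, M) = -10*M (E(p, M) = (2*M)*(-5) = -10*M)
-393386 + (√(L(30, 263) - 387) + E(108, -329))*(234342 + 70682) = -393386 + (√(263*(149 + 30)/(-323 + 263) - 387) - 10*(-329))*(234342 + 70682) = -393386 + (√(263*179/(-60) - 387) + 3290)*305024 = -393386 + (√(263*(-1/60)*179 - 387) + 3290)*305024 = -393386 + (√(-47077/60 - 387) + 3290)*305024 = -393386 + (√(-70297/60) + 3290)*305024 = -393386 + (I*√1054455/30 + 3290)*305024 = -393386 + (3290 + I*√1054455/30)*305024 = -393386 + (1003528960 + 152512*I*√1054455/15) = 1003135574 + 152512*I*√1054455/15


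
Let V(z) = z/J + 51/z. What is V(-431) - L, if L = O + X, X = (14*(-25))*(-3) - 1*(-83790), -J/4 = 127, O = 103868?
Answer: -41317079331/218948 ≈ -1.8871e+5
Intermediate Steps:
J = -508 (J = -4*127 = -508)
X = 84840 (X = -350*(-3) + 83790 = 1050 + 83790 = 84840)
V(z) = 51/z - z/508 (V(z) = z/(-508) + 51/z = z*(-1/508) + 51/z = -z/508 + 51/z = 51/z - z/508)
L = 188708 (L = 103868 + 84840 = 188708)
V(-431) - L = (51/(-431) - 1/508*(-431)) - 1*188708 = (51*(-1/431) + 431/508) - 188708 = (-51/431 + 431/508) - 188708 = 159853/218948 - 188708 = -41317079331/218948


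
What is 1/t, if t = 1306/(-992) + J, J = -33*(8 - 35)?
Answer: 496/441283 ≈ 0.0011240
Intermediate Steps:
J = 891 (J = -33*(-27) = 891)
t = 441283/496 (t = 1306/(-992) + 891 = 1306*(-1/992) + 891 = -653/496 + 891 = 441283/496 ≈ 889.68)
1/t = 1/(441283/496) = 496/441283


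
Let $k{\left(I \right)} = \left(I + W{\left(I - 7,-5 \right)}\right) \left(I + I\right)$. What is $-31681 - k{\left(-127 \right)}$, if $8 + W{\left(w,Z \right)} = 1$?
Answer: $-65717$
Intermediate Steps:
$W{\left(w,Z \right)} = -7$ ($W{\left(w,Z \right)} = -8 + 1 = -7$)
$k{\left(I \right)} = 2 I \left(-7 + I\right)$ ($k{\left(I \right)} = \left(I - 7\right) \left(I + I\right) = \left(-7 + I\right) 2 I = 2 I \left(-7 + I\right)$)
$-31681 - k{\left(-127 \right)} = -31681 - 2 \left(-127\right) \left(-7 - 127\right) = -31681 - 2 \left(-127\right) \left(-134\right) = -31681 - 34036 = -65717$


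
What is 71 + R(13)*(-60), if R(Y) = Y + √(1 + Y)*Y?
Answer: -709 - 780*√14 ≈ -3627.5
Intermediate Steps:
R(Y) = Y + Y*√(1 + Y)
71 + R(13)*(-60) = 71 + (13*(1 + √(1 + 13)))*(-60) = 71 + (13*(1 + √14))*(-60) = 71 + (13 + 13*√14)*(-60) = 71 + (-780 - 780*√14) = -709 - 780*√14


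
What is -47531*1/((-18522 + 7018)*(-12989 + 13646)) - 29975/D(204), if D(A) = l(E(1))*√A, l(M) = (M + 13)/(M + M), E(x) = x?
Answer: 47531/7558128 - 29975*√51/714 ≈ -299.80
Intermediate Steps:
l(M) = (13 + M)/(2*M) (l(M) = (13 + M)/((2*M)) = (13 + M)*(1/(2*M)) = (13 + M)/(2*M))
D(A) = 7*√A (D(A) = ((½)*(13 + 1)/1)*√A = ((½)*1*14)*√A = 7*√A)
-47531*1/((-18522 + 7018)*(-12989 + 13646)) - 29975/D(204) = -47531*1/((-18522 + 7018)*(-12989 + 13646)) - 29975*√51/714 = -47531/((-11504*657)) - 29975*√51/714 = -47531/(-7558128) - 29975*√51/714 = -47531*(-1/7558128) - 29975*√51/714 = 47531/7558128 - 29975*√51/714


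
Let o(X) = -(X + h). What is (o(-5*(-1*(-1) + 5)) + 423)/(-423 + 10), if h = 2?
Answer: -451/413 ≈ -1.0920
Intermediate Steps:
o(X) = -2 - X (o(X) = -(X + 2) = -(2 + X) = -2 - X)
(o(-5*(-1*(-1) + 5)) + 423)/(-423 + 10) = ((-2 - (-5)*(-1*(-1) + 5)) + 423)/(-423 + 10) = ((-2 - (-5)*(1 + 5)) + 423)/(-413) = ((-2 - (-5)*6) + 423)*(-1/413) = ((-2 - 1*(-30)) + 423)*(-1/413) = ((-2 + 30) + 423)*(-1/413) = (28 + 423)*(-1/413) = 451*(-1/413) = -451/413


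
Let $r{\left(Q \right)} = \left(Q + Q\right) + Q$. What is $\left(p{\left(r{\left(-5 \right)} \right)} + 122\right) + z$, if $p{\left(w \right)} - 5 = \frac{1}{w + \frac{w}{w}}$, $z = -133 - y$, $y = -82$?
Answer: $\frac{1063}{14} \approx 75.929$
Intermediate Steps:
$z = -51$ ($z = -133 - -82 = -133 + 82 = -51$)
$r{\left(Q \right)} = 3 Q$ ($r{\left(Q \right)} = 2 Q + Q = 3 Q$)
$p{\left(w \right)} = 5 + \frac{1}{1 + w}$ ($p{\left(w \right)} = 5 + \frac{1}{w + \frac{w}{w}} = 5 + \frac{1}{w + 1} = 5 + \frac{1}{1 + w}$)
$\left(p{\left(r{\left(-5 \right)} \right)} + 122\right) + z = \left(\frac{6 + 5 \cdot 3 \left(-5\right)}{1 + 3 \left(-5\right)} + 122\right) - 51 = \left(\frac{6 + 5 \left(-15\right)}{1 - 15} + 122\right) - 51 = \left(\frac{6 - 75}{-14} + 122\right) - 51 = \left(\left(- \frac{1}{14}\right) \left(-69\right) + 122\right) - 51 = \left(\frac{69}{14} + 122\right) - 51 = \frac{1777}{14} - 51 = \frac{1063}{14}$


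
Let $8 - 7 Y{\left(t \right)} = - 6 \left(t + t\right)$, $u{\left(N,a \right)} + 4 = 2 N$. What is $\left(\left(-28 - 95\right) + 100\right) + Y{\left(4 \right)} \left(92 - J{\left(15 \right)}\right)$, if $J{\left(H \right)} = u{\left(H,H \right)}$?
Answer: $505$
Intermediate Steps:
$u{\left(N,a \right)} = -4 + 2 N$
$Y{\left(t \right)} = \frac{8}{7} + \frac{12 t}{7}$ ($Y{\left(t \right)} = \frac{8}{7} - \frac{\left(-6\right) \left(t + t\right)}{7} = \frac{8}{7} - \frac{\left(-6\right) 2 t}{7} = \frac{8}{7} - \frac{\left(-12\right) t}{7} = \frac{8}{7} + \frac{12 t}{7}$)
$J{\left(H \right)} = -4 + 2 H$
$\left(\left(-28 - 95\right) + 100\right) + Y{\left(4 \right)} \left(92 - J{\left(15 \right)}\right) = \left(\left(-28 - 95\right) + 100\right) + \left(\frac{8}{7} + \frac{12}{7} \cdot 4\right) \left(92 - \left(-4 + 2 \cdot 15\right)\right) = \left(-123 + 100\right) + \left(\frac{8}{7} + \frac{48}{7}\right) \left(92 - \left(-4 + 30\right)\right) = -23 + 8 \left(92 - 26\right) = -23 + 8 \cdot 66 = -23 + 528 = 505$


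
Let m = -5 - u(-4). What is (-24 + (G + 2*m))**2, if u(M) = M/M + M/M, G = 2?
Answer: 1296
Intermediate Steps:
u(M) = 2 (u(M) = 1 + 1 = 2)
m = -7 (m = -5 - 1*2 = -5 - 2 = -7)
(-24 + (G + 2*m))**2 = (-24 + (2 + 2*(-7)))**2 = (-24 + (2 - 14))**2 = (-24 - 12)**2 = (-36)**2 = 1296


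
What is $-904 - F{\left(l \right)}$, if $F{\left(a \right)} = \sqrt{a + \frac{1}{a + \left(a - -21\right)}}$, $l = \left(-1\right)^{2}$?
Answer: $-904 - \frac{2 \sqrt{138}}{23} \approx -905.02$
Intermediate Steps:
$l = 1$
$F{\left(a \right)} = \sqrt{a + \frac{1}{21 + 2 a}}$ ($F{\left(a \right)} = \sqrt{a + \frac{1}{a + \left(a + 21\right)}} = \sqrt{a + \frac{1}{a + \left(21 + a\right)}} = \sqrt{a + \frac{1}{21 + 2 a}}$)
$-904 - F{\left(l \right)} = -904 - \sqrt{\frac{1 + 1 \left(21 + 2 \cdot 1\right)}{21 + 2 \cdot 1}} = -904 - \sqrt{\frac{1 + 1 \left(21 + 2\right)}{21 + 2}} = -904 - \sqrt{\frac{1 + 1 \cdot 23}{23}} = -904 - \sqrt{\frac{1 + 23}{23}} = -904 - \sqrt{\frac{1}{23} \cdot 24} = -904 - \sqrt{\frac{24}{23}} = -904 - \frac{2 \sqrt{138}}{23}$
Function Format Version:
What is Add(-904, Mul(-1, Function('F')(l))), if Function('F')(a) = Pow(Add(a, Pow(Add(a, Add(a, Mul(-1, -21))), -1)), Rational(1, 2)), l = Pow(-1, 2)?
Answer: Add(-904, Mul(Rational(-2, 23), Pow(138, Rational(1, 2)))) ≈ -905.02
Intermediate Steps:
l = 1
Function('F')(a) = Pow(Add(a, Pow(Add(21, Mul(2, a)), -1)), Rational(1, 2)) (Function('F')(a) = Pow(Add(a, Pow(Add(a, Add(a, 21)), -1)), Rational(1, 2)) = Pow(Add(a, Pow(Add(a, Add(21, a)), -1)), Rational(1, 2)) = Pow(Add(a, Pow(Add(21, Mul(2, a)), -1)), Rational(1, 2)))
Add(-904, Mul(-1, Function('F')(l))) = Add(-904, Mul(-1, Pow(Mul(Pow(Add(21, Mul(2, 1)), -1), Add(1, Mul(1, Add(21, Mul(2, 1))))), Rational(1, 2)))) = Add(-904, Mul(-1, Pow(Mul(Pow(Add(21, 2), -1), Add(1, Mul(1, Add(21, 2)))), Rational(1, 2)))) = Add(-904, Mul(-1, Pow(Mul(Pow(23, -1), Add(1, Mul(1, 23))), Rational(1, 2)))) = Add(-904, Mul(-1, Pow(Mul(Rational(1, 23), Add(1, 23)), Rational(1, 2)))) = Add(-904, Mul(-1, Pow(Mul(Rational(1, 23), 24), Rational(1, 2)))) = Add(-904, Mul(-1, Pow(Rational(24, 23), Rational(1, 2)))) = Add(-904, Mul(-1, Mul(Rational(2, 23), Pow(138, Rational(1, 2))))) = Add(-904, Mul(Rational(-2, 23), Pow(138, Rational(1, 2))))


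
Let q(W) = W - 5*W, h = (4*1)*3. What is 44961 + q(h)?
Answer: 44913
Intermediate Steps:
h = 12 (h = 4*3 = 12)
q(W) = -4*W
44961 + q(h) = 44961 - 4*12 = 44961 - 48 = 44913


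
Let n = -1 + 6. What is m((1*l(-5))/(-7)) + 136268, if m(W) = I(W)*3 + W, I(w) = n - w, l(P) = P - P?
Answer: 136283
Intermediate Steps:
n = 5
l(P) = 0
I(w) = 5 - w
m(W) = 15 - 2*W (m(W) = (5 - W)*3 + W = (15 - 3*W) + W = 15 - 2*W)
m((1*l(-5))/(-7)) + 136268 = (15 - 2*1*0/(-7)) + 136268 = (15 - 0*(-1)/7) + 136268 = (15 - 2*0) + 136268 = (15 + 0) + 136268 = 15 + 136268 = 136283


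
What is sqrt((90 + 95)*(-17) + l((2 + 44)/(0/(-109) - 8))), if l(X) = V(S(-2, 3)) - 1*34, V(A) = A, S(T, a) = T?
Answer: I*sqrt(3181) ≈ 56.4*I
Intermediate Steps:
l(X) = -36 (l(X) = -2 - 1*34 = -2 - 34 = -36)
sqrt((90 + 95)*(-17) + l((2 + 44)/(0/(-109) - 8))) = sqrt((90 + 95)*(-17) - 36) = sqrt(185*(-17) - 36) = sqrt(-3145 - 36) = sqrt(-3181) = I*sqrt(3181)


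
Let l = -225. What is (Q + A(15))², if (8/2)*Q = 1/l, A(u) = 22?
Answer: 392000401/810000 ≈ 483.95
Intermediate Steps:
Q = -1/900 (Q = (¼)/(-225) = (¼)*(-1/225) = -1/900 ≈ -0.0011111)
(Q + A(15))² = (-1/900 + 22)² = (19799/900)² = 392000401/810000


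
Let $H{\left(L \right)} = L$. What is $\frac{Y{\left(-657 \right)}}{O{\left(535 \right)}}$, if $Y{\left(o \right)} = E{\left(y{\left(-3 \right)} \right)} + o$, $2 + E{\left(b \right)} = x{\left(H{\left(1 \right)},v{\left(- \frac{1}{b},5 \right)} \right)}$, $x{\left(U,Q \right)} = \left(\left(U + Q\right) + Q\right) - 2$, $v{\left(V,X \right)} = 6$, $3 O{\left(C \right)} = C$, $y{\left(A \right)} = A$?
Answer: $- \frac{1944}{535} \approx -3.6336$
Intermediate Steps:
$O{\left(C \right)} = \frac{C}{3}$
$x{\left(U,Q \right)} = -2 + U + 2 Q$ ($x{\left(U,Q \right)} = \left(\left(Q + U\right) + Q\right) - 2 = \left(U + 2 Q\right) - 2 = -2 + U + 2 Q$)
$E{\left(b \right)} = 9$ ($E{\left(b \right)} = -2 + \left(-2 + 1 + 2 \cdot 6\right) = -2 + \left(-2 + 1 + 12\right) = -2 + 11 = 9$)
$Y{\left(o \right)} = 9 + o$
$\frac{Y{\left(-657 \right)}}{O{\left(535 \right)}} = \frac{9 - 657}{\frac{1}{3} \cdot 535} = - \frac{648}{\frac{535}{3}} = \left(-648\right) \frac{3}{535} = - \frac{1944}{535}$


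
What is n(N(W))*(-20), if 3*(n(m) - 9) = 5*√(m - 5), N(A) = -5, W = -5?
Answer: -180 - 100*I*√10/3 ≈ -180.0 - 105.41*I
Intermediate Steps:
n(m) = 9 + 5*√(-5 + m)/3 (n(m) = 9 + (5*√(m - 5))/3 = 9 + (5*√(-5 + m))/3 = 9 + 5*√(-5 + m)/3)
n(N(W))*(-20) = (9 + 5*√(-5 - 5)/3)*(-20) = (9 + 5*√(-10)/3)*(-20) = (9 + 5*(I*√10)/3)*(-20) = (9 + 5*I*√10/3)*(-20) = -180 - 100*I*√10/3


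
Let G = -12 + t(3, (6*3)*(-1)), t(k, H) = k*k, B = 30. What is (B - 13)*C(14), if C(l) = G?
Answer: -51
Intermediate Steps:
t(k, H) = k²
G = -3 (G = -12 + 3² = -12 + 9 = -3)
C(l) = -3
(B - 13)*C(14) = (30 - 13)*(-3) = 17*(-3) = -51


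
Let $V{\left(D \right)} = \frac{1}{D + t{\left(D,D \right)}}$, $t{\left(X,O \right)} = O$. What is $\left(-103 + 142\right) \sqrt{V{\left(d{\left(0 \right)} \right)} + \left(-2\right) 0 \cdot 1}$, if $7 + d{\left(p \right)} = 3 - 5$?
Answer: $\frac{13 i \sqrt{2}}{2} \approx 9.1924 i$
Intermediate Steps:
$d{\left(p \right)} = -9$ ($d{\left(p \right)} = -7 + \left(3 - 5\right) = -7 - 2 = -9$)
$V{\left(D \right)} = \frac{1}{2 D}$ ($V{\left(D \right)} = \frac{1}{D + D} = \frac{1}{2 D}$)
$\left(-103 + 142\right) \sqrt{V{\left(d{\left(0 \right)} \right)} + \left(-2\right) 0 \cdot 1} = \left(-103 + 142\right) \sqrt{\frac{1}{2 \left(-9\right)} + \left(-2\right) 0 \cdot 1} = 39 \sqrt{\frac{1}{2} \left(- \frac{1}{9}\right) + 0 \cdot 1} = 39 \sqrt{- \frac{1}{18} + 0} = 39 \sqrt{- \frac{1}{18}} = 39 \frac{i \sqrt{2}}{6} = \frac{13 i \sqrt{2}}{2}$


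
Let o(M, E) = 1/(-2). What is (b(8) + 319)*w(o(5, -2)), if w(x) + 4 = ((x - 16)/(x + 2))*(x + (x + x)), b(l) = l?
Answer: 8175/2 ≈ 4087.5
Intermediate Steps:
o(M, E) = -½
w(x) = -4 + 3*x*(-16 + x)/(2 + x) (w(x) = -4 + ((x - 16)/(x + 2))*(x + (x + x)) = -4 + ((-16 + x)/(2 + x))*(x + 2*x) = -4 + ((-16 + x)/(2 + x))*(3*x) = -4 + 3*x*(-16 + x)/(2 + x))
(b(8) + 319)*w(o(5, -2)) = (8 + 319)*((-8 - 52*(-½) + 3*(-½)²)/(2 - ½)) = 327*((-8 + 26 + 3*(¼))/(3/2)) = 327*(2*(-8 + 26 + ¾)/3) = 327*((⅔)*(75/4)) = 327*(25/2) = 8175/2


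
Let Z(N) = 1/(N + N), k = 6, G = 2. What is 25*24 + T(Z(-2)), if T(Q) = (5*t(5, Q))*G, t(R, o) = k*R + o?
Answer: 1795/2 ≈ 897.50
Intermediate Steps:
t(R, o) = o + 6*R (t(R, o) = 6*R + o = o + 6*R)
Z(N) = 1/(2*N)
T(Q) = 300 + 10*Q (T(Q) = (5*(Q + 6*5))*2 = (5*(Q + 30))*2 = (5*(30 + Q))*2 = (150 + 5*Q)*2 = 300 + 10*Q)
25*24 + T(Z(-2)) = 25*24 + (300 + 10*((½)/(-2))) = 600 + (300 + 10*((½)*(-½))) = 600 + (300 + 10*(-¼)) = 600 + (300 - 5/2) = 600 + 595/2 = 1795/2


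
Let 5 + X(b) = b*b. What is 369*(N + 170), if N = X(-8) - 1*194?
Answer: 12915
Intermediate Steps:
X(b) = -5 + b² (X(b) = -5 + b*b = -5 + b²)
N = -135 (N = (-5 + (-8)²) - 1*194 = (-5 + 64) - 194 = 59 - 194 = -135)
369*(N + 170) = 369*(-135 + 170) = 369*35 = 12915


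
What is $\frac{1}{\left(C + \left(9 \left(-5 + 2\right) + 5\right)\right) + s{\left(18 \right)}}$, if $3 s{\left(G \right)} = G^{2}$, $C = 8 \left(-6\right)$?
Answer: $\frac{1}{38} \approx 0.026316$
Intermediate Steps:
$C = -48$
$s{\left(G \right)} = \frac{G^{2}}{3}$
$\frac{1}{\left(C + \left(9 \left(-5 + 2\right) + 5\right)\right) + s{\left(18 \right)}} = \frac{1}{\left(-48 + \left(9 \left(-5 + 2\right) + 5\right)\right) + \frac{18^{2}}{3}} = \frac{1}{\left(-48 + \left(9 \left(-3\right) + 5\right)\right) + \frac{1}{3} \cdot 324} = \frac{1}{\left(-48 + \left(-27 + 5\right)\right) + 108} = \frac{1}{\left(-48 - 22\right) + 108} = \frac{1}{-70 + 108} = \frac{1}{38}$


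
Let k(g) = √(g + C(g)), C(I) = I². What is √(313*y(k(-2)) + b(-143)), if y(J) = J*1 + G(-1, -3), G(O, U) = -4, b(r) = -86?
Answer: √(-1338 + 313*√2) ≈ 29.922*I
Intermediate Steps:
k(g) = √(g + g²)
y(J) = -4 + J (y(J) = J*1 - 4 = J - 4 = -4 + J)
√(313*y(k(-2)) + b(-143)) = √(313*(-4 + √(-2*(1 - 2))) - 86) = √(313*(-4 + √(-2*(-1))) - 86) = √(313*(-4 + √2) - 86) = √((-1252 + 313*√2) - 86) = √(-1338 + 313*√2)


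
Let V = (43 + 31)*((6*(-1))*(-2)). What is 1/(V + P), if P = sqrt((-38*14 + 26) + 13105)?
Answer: 888/775945 - sqrt(12599)/775945 ≈ 0.00099975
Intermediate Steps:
P = sqrt(12599) (P = sqrt((-532 + 26) + 13105) = sqrt(-506 + 13105) = sqrt(12599) ≈ 112.25)
V = 888 (V = 74*(-6*(-2)) = 74*12 = 888)
1/(V + P) = 1/(888 + sqrt(12599))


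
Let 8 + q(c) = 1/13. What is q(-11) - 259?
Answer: -3470/13 ≈ -266.92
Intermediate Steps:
q(c) = -103/13 (q(c) = -8 + 1/13 = -103/13)
q(-11) - 259 = -103/13 - 259 = -3470/13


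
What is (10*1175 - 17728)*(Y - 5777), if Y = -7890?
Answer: 81701326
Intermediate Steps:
(10*1175 - 17728)*(Y - 5777) = (10*1175 - 17728)*(-7890 - 5777) = (11750 - 17728)*(-13667) = -5978*(-13667) = 81701326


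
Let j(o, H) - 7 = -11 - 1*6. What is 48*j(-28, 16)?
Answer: -480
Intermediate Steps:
j(o, H) = -10 (j(o, H) = 7 + (-11 - 1*6) = 7 + (-11 - 6) = 7 - 17 = -10)
48*j(-28, 16) = 48*(-10) = -480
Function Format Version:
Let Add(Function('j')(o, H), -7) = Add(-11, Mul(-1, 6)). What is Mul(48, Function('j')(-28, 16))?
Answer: -480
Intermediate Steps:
Function('j')(o, H) = -10 (Function('j')(o, H) = Add(7, Add(-11, Mul(-1, 6))) = Add(7, Add(-11, -6)) = Add(7, -17) = -10)
Mul(48, Function('j')(-28, 16)) = Mul(48, -10) = -480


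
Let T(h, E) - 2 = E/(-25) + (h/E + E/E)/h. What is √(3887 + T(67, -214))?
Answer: √20031391209266/71690 ≈ 62.431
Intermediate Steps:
T(h, E) = 2 - E/25 + (1 + h/E)/h (T(h, E) = 2 + (E/(-25) + (h/E + E/E)/h) = 2 + (E*(-1/25) + (h/E + 1)/h) = 2 + (-E/25 + (1 + h/E)/h) = 2 - E/25 + (1 + h/E)/h)
√(3887 + T(67, -214)) = √(3887 + (2 + 1/(-214) + 1/67 - 1/25*(-214))) = √(3887 + (2 - 1/214 + 1/67 + 214/25)) = √(3887 + 3788907/358450) = √(1397084057/358450) = √20031391209266/71690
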